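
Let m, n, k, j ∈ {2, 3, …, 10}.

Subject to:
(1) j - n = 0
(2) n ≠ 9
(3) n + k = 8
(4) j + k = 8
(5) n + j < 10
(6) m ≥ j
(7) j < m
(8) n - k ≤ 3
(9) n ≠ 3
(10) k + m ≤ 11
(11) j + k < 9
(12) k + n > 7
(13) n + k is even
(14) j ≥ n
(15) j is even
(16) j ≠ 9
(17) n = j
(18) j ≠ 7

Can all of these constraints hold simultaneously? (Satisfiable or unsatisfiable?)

Satisfiable

Take m = 5, n = 4, k = 4, j = 4. Then constraint 1: j - n = 0; constraint 3: n + k = 8; constraint 4: j + k = 8, and every other listed constraint is also met.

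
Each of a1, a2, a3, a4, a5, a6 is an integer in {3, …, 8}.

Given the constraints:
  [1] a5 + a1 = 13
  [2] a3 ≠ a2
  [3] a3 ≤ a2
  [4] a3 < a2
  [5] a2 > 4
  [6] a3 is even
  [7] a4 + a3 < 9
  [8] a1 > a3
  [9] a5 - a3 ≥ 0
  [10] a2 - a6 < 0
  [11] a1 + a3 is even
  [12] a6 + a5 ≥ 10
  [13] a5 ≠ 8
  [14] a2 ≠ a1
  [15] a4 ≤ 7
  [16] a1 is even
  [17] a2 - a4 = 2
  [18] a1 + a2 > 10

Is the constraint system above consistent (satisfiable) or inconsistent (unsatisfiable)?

Take a1 = 8, a2 = 5, a3 = 4, a4 = 3, a5 = 5, a6 = 7. Then constraint 1: a5 + a1 = 13; constraint 7: a4 + a3 = 7, and every other listed constraint is also met.

Satisfiable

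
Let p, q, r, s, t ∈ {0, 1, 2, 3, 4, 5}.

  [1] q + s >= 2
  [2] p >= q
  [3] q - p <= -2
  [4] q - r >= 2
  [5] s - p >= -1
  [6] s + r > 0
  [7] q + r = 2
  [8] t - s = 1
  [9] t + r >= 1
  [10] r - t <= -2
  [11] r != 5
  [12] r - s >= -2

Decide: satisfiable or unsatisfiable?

Unsatisfiable

Constraints 3, 4, 5, and 12 give p − q ≥ 2, q − r ≥ 2, r − s ≥ -2, s − p ≥ -1.
Adding all 4 inequalities: the left sides telescope to 0, and the right sides sum to 2 + 2 + (-2) + (-1) = 1. So 0 ≥ 1, which is false.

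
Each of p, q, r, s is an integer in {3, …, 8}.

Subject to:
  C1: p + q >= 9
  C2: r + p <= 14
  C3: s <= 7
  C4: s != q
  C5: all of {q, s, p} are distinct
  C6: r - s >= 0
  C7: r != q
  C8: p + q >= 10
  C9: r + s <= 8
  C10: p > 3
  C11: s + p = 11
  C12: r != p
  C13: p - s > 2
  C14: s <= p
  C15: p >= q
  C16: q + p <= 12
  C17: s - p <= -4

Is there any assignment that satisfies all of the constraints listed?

Satisfiable

The assignment p = 8, q = 4, r = 5, s = 3 works:
  constraint 1 holds since p + q = 12.
  constraint 2 holds since r + p = 13.
  constraint 6 holds since r - s = 2.
The rest check out directly.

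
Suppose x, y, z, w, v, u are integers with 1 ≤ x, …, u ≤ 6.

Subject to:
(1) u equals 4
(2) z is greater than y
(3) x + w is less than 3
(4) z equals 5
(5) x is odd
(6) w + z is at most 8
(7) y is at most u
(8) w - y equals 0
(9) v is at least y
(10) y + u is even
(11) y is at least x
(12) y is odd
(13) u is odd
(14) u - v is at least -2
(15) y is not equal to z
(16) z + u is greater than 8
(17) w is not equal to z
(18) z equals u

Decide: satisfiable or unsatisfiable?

Constraint 4 fixes z = 5 and constraint 1 fixes u = 4, but constraint 18 requires z = u. Since 5 ≠ 4, contradiction.

Unsatisfiable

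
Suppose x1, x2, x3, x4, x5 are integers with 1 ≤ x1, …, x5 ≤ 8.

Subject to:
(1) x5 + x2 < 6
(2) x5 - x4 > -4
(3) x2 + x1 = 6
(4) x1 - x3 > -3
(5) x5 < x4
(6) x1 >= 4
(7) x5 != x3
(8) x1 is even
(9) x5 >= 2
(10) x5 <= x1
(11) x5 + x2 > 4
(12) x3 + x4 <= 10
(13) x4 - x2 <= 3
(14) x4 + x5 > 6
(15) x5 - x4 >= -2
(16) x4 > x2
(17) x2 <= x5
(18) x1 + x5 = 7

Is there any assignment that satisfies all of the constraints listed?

Satisfiable

Setting (x1, x2, x3, x4, x5) = (4, 2, 5, 5, 3) satisfies everything: constraint 1: x5 + x2 = 5; constraint 2: x5 - x4 = -2; constraint 3: x2 + x1 = 6, and the others follow.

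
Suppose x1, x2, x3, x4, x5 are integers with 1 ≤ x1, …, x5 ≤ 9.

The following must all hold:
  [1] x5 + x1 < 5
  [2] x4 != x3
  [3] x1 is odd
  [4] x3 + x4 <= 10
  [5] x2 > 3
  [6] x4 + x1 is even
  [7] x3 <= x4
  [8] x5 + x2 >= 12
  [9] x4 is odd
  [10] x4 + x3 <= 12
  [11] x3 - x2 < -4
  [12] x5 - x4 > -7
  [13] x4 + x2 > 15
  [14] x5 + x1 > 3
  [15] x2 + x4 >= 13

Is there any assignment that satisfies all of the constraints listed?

Satisfiable

One satisfying assignment is x1 = 1, x2 = 9, x3 = 2, x4 = 7, x5 = 3.
For the less obvious constraints — constraint 1: x5 + x1 = 4; constraint 4: x3 + x4 = 9; constraint 8: x5 + x2 = 12 — and the others hold by inspection.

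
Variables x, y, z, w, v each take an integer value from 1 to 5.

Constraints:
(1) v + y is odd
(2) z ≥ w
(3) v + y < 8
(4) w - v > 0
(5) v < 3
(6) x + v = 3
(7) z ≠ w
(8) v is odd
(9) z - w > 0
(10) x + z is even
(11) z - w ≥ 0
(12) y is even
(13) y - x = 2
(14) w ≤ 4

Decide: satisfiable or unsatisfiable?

Satisfiable

Take x = 2, y = 4, z = 4, w = 2, v = 1. Then constraint 3: v + y = 5; constraint 4: w - v = 1; constraint 6: x + v = 3, and every other listed constraint is also met.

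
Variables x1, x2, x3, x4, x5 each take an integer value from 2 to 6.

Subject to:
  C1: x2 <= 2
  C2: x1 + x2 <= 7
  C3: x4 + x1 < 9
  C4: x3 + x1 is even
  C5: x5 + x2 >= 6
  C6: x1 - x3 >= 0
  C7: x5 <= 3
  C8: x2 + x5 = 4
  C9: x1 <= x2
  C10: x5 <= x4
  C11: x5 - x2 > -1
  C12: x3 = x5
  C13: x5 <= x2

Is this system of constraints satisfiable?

From constraint 7: x5 ≤ 3. From constraint 1: x2 ≤ 2. Hence x5 + x2 ≤ 5. But constraint 5 requires x5 + x2 ≥ 6, and 6 > 5. Contradiction.

Unsatisfiable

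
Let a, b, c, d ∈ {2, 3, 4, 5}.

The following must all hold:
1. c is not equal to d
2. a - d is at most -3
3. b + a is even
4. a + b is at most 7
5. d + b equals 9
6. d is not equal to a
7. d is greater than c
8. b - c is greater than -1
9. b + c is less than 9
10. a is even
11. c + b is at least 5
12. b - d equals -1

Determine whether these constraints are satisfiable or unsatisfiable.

Satisfiable

The assignment a = 2, b = 4, c = 2, d = 5 works:
  constraint 2 holds since a - d = -3.
  constraint 4 holds since a + b = 6.
  constraint 5 holds since d + b = 9.
The rest check out directly.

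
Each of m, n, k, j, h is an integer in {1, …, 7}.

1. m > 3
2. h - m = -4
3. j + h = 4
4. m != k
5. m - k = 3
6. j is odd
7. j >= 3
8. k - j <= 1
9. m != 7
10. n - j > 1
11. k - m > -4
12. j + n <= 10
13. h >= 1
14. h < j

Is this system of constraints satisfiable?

Take m = 5, n = 7, k = 2, j = 3, h = 1. Then constraint 2: h - m = -4; constraint 3: j + h = 4; constraint 5: m - k = 3, and every other listed constraint is also met.

Satisfiable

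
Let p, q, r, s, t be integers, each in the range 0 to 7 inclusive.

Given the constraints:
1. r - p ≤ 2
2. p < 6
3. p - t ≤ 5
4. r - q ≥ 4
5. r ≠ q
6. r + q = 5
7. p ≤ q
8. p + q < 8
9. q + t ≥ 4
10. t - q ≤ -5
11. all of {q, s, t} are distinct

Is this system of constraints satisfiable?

Constraints 1, 3, 4, and 10 give q − t ≥ 5, t − p ≥ -5, p − r ≥ -2, r − q ≥ 4.
Adding all 4 inequalities: the left sides telescope to 0, and the right sides sum to 5 + (-5) + (-2) + 4 = 2. So 0 ≥ 2, which is false.

Unsatisfiable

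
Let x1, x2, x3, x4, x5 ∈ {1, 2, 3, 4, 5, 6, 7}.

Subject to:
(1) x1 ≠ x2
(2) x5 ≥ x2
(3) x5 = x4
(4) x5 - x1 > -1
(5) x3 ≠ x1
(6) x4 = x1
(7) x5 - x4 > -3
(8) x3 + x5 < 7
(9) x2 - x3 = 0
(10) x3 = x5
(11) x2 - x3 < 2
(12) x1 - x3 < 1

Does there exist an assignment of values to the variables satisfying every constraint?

Unsatisfiable

From constraints 3, 6, and 10, x3 = x5 = x4 = x1, so x3 = x1. But constraint 5 says x3 ≠ x1. Contradiction.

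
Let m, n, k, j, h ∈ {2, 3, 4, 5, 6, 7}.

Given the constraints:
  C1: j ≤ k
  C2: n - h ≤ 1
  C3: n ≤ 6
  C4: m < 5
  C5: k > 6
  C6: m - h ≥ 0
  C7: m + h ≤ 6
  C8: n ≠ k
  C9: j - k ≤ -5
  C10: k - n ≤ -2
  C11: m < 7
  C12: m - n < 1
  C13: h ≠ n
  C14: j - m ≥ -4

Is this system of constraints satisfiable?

Constraints 2, 6, 9, 10, and 14 give j − m ≥ -4, m − h ≥ 0, h − n ≥ -1, n − k ≥ 2, k − j ≥ 5.
Adding all 5 inequalities: the left sides telescope to 0, and the right sides sum to (-4) + 0 + (-1) + 2 + 5 = 2. So 0 ≥ 2, which is false.

Unsatisfiable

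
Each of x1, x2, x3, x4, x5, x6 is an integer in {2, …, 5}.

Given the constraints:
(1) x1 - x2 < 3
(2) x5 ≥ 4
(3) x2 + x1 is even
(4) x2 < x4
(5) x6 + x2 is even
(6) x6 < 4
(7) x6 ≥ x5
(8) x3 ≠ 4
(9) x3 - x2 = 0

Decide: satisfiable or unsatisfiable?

Unsatisfiable

From constraints 2 and 7: x6 ≥ x5 and x5 ≥ 4, so x6 ≥ 4. From constraint 6: x6 ≤ 3. But 3 < 4, so no value of x6 works.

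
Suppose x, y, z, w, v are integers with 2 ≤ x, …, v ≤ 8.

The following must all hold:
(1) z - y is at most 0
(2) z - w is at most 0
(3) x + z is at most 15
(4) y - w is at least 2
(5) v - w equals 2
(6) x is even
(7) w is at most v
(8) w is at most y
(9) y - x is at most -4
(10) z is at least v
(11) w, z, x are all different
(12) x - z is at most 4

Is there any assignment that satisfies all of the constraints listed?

Constraints 2, 4, 9, and 12 give y − w ≥ 2, w − z ≥ 0, z − x ≥ -4, x − y ≥ 4.
Adding all 4 inequalities: the left sides telescope to 0, and the right sides sum to 2 + 0 + (-4) + 4 = 2. So 0 ≥ 2, which is false.

Unsatisfiable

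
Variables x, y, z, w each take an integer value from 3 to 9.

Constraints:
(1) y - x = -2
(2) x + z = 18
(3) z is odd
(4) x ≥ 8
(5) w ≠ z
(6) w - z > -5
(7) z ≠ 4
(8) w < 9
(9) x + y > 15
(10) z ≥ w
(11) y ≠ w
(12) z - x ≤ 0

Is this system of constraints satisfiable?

Satisfiable

One satisfying assignment is x = 9, y = 7, z = 9, w = 6.
For the less obvious constraints — constraint 1: y - x = -2; constraint 2: x + z = 18 — and the others hold by inspection.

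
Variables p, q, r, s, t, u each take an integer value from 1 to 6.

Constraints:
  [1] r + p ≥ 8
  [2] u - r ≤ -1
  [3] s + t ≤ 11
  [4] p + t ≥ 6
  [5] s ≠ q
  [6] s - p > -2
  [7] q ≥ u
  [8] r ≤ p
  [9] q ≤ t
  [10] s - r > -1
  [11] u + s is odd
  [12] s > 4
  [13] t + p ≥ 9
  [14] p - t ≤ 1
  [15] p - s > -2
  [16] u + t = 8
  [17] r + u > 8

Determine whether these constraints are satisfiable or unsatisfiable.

One satisfying assignment is p = 5, q = 4, r = 5, s = 5, t = 4, u = 4.
For the less obvious constraints — constraint 1: r + p = 10; constraint 2: u - r = -1; constraint 3: s + t = 9 — and the others hold by inspection.

Satisfiable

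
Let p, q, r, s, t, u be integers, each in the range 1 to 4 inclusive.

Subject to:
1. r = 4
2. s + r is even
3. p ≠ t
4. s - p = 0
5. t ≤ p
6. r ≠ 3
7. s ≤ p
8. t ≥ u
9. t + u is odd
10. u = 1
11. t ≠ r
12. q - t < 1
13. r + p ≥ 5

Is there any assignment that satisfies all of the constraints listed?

Take p = 4, q = 1, r = 4, s = 4, t = 2, u = 1. Then constraint 4: s - p = 0; constraint 12: q - t = -1; constraint 13: r + p = 8, and every other listed constraint is also met.

Satisfiable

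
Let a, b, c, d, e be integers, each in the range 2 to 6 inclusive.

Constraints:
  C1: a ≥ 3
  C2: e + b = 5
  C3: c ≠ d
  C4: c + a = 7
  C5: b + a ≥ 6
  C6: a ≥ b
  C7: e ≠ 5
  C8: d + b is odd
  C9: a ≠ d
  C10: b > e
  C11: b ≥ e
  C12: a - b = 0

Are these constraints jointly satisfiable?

Satisfiable

Take a = 3, b = 3, c = 4, d = 6, e = 2. Then constraint 2: e + b = 5; constraint 4: c + a = 7; constraint 5: b + a = 6, and every other listed constraint is also met.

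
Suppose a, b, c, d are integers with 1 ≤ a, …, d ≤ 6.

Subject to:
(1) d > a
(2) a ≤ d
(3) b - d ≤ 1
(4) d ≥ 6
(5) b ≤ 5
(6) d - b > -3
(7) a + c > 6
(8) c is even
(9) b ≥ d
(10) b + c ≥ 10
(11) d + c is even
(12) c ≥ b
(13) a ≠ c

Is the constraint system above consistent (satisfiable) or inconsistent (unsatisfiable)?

Unsatisfiable

From constraints 4 and 9: b ≥ d and d ≥ 6, so b ≥ 6. From constraint 5: b ≤ 5. But 5 < 6, so no value of b works.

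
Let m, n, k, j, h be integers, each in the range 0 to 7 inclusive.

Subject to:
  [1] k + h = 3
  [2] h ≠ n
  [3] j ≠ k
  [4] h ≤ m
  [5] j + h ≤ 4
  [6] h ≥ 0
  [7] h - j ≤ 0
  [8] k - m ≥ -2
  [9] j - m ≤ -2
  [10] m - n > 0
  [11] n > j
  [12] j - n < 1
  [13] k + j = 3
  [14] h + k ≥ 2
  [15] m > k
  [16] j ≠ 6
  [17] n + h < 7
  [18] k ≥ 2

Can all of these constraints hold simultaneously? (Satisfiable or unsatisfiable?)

Satisfiable

One satisfying assignment is m = 4, n = 3, k = 2, j = 1, h = 1.
For the less obvious constraints — constraint 1: k + h = 3; constraint 5: j + h = 2; constraint 7: h - j = 0 — and the others hold by inspection.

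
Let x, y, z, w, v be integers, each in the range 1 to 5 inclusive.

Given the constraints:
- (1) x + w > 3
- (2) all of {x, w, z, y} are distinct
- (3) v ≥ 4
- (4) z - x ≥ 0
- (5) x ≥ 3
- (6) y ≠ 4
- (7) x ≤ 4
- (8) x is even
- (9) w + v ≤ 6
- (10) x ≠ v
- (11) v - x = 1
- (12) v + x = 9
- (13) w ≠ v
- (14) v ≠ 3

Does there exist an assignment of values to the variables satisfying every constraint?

Setting (x, y, z, w, v) = (4, 2, 5, 1, 5) satisfies everything: constraint 1: x + w = 5; constraint 4: z - x = 1, and the others follow.

Satisfiable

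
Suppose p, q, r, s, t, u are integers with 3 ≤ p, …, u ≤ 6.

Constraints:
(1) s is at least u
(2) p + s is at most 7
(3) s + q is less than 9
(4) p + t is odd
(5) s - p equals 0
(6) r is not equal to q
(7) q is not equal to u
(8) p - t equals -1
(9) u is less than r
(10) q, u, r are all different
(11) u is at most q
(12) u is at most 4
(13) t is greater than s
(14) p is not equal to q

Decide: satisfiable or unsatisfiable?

The assignment p = 3, q = 4, r = 5, s = 3, t = 4, u = 3 works:
  constraint 2 holds since p + s = 6.
  constraint 3 holds since s + q = 7.
  constraint 5 holds since s - p = 0.
The rest check out directly.

Satisfiable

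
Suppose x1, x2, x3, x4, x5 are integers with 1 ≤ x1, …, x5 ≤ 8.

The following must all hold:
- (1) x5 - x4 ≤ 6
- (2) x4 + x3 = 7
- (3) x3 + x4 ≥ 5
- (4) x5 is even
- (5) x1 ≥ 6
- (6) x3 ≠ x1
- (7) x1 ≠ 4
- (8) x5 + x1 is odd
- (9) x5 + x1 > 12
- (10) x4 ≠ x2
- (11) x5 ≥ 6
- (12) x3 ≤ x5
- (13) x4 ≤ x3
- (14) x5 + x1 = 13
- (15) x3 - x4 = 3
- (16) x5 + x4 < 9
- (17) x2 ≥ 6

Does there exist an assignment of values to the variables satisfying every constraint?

Satisfiable

Setting (x1, x2, x3, x4, x5) = (7, 6, 5, 2, 6) satisfies everything: constraint 1: x5 - x4 = 4; constraint 2: x4 + x3 = 7; constraint 3: x3 + x4 = 7, and the others follow.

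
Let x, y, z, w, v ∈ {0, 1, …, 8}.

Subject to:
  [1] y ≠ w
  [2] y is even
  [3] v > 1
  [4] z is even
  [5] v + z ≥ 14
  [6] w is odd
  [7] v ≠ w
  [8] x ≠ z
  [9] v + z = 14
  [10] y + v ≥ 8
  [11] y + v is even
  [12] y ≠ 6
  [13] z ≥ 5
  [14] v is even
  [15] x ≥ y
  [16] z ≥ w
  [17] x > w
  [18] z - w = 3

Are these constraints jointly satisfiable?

Satisfiable

Setting (x, y, z, w, v) = (5, 0, 6, 3, 8) satisfies everything: constraint 5: v + z = 14; constraint 9: v + z = 14, and the others follow.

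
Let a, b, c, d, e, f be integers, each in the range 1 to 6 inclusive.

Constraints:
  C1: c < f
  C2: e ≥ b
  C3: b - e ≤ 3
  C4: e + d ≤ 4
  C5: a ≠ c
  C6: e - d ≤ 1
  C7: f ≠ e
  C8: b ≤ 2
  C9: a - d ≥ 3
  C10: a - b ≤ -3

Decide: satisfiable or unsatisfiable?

Constraints 3, 6, 9, and 10 give a − d ≥ 3, d − e ≥ -1, e − b ≥ -3, b − a ≥ 3.
Adding all 4 inequalities: the left sides telescope to 0, and the right sides sum to 3 + (-1) + (-3) + 3 = 2. So 0 ≥ 2, which is false.

Unsatisfiable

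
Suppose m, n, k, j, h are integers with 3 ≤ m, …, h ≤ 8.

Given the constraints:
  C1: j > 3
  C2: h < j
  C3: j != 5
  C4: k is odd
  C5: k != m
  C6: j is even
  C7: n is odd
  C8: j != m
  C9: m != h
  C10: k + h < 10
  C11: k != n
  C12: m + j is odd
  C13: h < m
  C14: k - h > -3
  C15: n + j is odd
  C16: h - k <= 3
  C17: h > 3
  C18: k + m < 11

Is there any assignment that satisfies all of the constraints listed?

One satisfying assignment is m = 7, n = 7, k = 3, j = 8, h = 4.
For the less obvious constraints — constraint 10: k + h = 7; constraint 14: k - h = -1; constraint 16: h - k = 1 — and the others hold by inspection.

Satisfiable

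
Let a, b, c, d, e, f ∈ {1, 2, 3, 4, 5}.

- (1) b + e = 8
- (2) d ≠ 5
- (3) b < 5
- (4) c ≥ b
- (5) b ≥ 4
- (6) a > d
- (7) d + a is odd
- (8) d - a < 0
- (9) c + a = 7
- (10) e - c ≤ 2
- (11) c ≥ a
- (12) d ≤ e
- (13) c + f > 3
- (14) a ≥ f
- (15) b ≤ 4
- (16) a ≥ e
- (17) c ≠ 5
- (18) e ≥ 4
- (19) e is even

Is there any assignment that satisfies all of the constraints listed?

From constraints 4 and 5: c ≥ b ≥ 4. From constraints 16 and 18: a ≥ e ≥ 4. Hence c + a ≥ 8. But constraint 9 requires c + a = 7, and 7 < 8. Contradiction.

Unsatisfiable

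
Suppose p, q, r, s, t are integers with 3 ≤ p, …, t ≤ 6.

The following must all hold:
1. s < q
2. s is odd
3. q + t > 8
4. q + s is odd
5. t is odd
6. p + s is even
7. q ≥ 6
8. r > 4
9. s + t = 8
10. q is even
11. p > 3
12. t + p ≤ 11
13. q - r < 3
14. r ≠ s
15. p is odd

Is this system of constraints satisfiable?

Satisfiable

The assignment p = 5, q = 6, r = 6, s = 3, t = 5 works:
  constraint 3 holds since q + t = 11.
  constraint 9 holds since s + t = 8.
  constraint 12 holds since t + p = 10.
The rest check out directly.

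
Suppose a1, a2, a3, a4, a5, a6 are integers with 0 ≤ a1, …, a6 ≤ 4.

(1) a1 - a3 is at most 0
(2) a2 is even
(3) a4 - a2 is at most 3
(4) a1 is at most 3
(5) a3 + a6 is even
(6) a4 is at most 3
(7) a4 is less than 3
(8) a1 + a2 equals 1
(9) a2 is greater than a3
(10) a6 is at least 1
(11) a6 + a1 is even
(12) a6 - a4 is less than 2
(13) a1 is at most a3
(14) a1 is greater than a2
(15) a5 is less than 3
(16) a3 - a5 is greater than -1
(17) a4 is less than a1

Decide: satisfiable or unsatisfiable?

Constraints 9, 13, and 14 give a2 < a1, a1 ≤ a3, a3 < a2. Chaining: a2 < a1 ≤ a3 < a2, which forces a2 < a2 — impossible.

Unsatisfiable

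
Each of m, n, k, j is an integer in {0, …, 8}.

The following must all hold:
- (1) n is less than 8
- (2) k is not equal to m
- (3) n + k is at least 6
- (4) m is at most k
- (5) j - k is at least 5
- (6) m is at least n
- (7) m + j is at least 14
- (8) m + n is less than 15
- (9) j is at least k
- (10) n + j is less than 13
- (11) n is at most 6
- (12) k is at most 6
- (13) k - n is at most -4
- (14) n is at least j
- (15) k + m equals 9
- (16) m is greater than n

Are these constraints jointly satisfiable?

Unsatisfiable

From constraints 4 and 12: m ≤ k ≤ 6. From constraints 11 and 14: j ≤ n ≤ 6. Hence m + j ≤ 12. But constraint 7 requires m + j ≥ 14, and 14 > 12. Contradiction.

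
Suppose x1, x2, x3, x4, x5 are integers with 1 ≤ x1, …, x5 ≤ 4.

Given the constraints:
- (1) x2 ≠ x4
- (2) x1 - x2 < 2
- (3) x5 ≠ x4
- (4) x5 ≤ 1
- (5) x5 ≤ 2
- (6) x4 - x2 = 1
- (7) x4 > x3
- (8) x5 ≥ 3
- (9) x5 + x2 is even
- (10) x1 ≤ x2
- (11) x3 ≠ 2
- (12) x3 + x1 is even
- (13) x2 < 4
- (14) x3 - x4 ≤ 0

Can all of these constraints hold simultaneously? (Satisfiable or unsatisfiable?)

From constraint 8: x5 ≥ 3. From constraint 4: x5 ≤ 1. But 1 < 3, so no value of x5 works.

Unsatisfiable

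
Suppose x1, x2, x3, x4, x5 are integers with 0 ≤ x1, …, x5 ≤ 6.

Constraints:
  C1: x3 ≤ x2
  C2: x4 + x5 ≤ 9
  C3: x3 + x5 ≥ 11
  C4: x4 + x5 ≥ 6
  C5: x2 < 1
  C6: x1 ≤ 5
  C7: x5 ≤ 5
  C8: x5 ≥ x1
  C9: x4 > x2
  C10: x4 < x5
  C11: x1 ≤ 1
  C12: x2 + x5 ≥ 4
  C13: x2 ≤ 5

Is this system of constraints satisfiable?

From constraints 1 and 13: x3 ≤ x2 ≤ 5. From constraint 7: x5 ≤ 5. Hence x3 + x5 ≤ 10. But constraint 3 requires x3 + x5 ≥ 11, and 11 > 10. Contradiction.

Unsatisfiable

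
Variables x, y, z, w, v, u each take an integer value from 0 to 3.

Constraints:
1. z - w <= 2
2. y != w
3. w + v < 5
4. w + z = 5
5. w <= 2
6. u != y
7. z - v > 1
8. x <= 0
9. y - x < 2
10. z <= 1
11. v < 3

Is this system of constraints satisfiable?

From constraint 5: w ≤ 2. From constraint 10: z ≤ 1. Hence w + z ≤ 3. But constraint 4 requires w + z = 5, and 5 > 3. Contradiction.

Unsatisfiable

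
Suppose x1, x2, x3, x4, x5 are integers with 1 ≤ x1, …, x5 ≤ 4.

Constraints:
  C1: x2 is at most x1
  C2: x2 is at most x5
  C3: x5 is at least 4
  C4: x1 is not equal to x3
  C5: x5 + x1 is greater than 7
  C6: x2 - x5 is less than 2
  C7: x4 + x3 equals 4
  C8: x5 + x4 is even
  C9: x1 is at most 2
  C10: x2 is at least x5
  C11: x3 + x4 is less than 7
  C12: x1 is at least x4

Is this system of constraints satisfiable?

From constraints 3 and 10: x2 ≥ x5 and x5 ≥ 4, so x2 ≥ 4. From constraints 1 and 9: x2 ≤ x1 and x1 ≤ 2, so x2 ≤ 2. But 2 < 4, so no value of x2 works.

Unsatisfiable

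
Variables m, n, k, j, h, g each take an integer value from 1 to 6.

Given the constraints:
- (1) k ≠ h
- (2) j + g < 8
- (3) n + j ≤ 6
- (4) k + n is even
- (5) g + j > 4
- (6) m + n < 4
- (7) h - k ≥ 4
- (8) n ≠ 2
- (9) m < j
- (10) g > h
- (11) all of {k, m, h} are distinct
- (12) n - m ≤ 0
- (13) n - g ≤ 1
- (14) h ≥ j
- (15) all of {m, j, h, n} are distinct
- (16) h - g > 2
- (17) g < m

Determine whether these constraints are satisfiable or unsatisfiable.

Unsatisfiable

Constraints 9, 10, 14, and 17 give g < m, m < j, j ≤ h, h < g. Chaining: g < m < j ≤ h < g, which forces g < g — impossible.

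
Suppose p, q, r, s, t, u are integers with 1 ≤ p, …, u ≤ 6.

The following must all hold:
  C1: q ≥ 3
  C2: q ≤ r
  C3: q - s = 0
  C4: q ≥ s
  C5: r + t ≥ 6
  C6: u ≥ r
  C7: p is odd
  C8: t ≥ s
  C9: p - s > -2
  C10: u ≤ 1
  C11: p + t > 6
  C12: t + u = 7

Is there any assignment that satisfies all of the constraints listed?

Unsatisfiable

From constraints 1 and 2: r ≥ q and q ≥ 3, so r ≥ 3. From constraints 6 and 10: r ≤ u and u ≤ 1, so r ≤ 1. But 1 < 3, so no value of r works.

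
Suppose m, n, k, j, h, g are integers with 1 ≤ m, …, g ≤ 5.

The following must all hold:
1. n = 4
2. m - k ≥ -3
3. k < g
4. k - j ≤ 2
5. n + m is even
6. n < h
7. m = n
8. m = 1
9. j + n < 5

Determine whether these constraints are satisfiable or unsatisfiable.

Constraint 8 fixes m = 1 and constraint 1 fixes n = 4, but constraint 7 requires m = n. Since 1 ≠ 4, contradiction.

Unsatisfiable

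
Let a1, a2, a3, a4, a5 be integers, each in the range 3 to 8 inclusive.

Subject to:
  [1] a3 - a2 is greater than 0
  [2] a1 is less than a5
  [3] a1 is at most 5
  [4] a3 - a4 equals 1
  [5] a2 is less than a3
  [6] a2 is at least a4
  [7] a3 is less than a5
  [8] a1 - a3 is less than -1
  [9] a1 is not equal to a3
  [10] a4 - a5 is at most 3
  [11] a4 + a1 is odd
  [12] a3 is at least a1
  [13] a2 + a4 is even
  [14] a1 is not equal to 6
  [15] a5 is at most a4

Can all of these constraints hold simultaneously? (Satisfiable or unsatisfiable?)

Constraints 5, 6, 7, and 15 give a4 ≤ a2, a2 < a3, a3 < a5, a5 ≤ a4. Chaining: a4 ≤ a2 < a3 < a5 ≤ a4, which forces a4 < a4 — impossible.

Unsatisfiable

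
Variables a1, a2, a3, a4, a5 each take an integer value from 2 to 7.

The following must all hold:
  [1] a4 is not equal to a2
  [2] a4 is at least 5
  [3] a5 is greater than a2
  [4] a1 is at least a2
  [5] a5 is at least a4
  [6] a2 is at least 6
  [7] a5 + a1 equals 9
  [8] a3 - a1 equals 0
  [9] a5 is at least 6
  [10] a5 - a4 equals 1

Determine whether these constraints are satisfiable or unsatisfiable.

From constraints 2 and 5: a5 ≥ a4 ≥ 5. From constraints 4 and 6: a1 ≥ a2 ≥ 6. Hence a5 + a1 ≥ 11. But constraint 7 requires a5 + a1 = 9, and 9 < 11. Contradiction.

Unsatisfiable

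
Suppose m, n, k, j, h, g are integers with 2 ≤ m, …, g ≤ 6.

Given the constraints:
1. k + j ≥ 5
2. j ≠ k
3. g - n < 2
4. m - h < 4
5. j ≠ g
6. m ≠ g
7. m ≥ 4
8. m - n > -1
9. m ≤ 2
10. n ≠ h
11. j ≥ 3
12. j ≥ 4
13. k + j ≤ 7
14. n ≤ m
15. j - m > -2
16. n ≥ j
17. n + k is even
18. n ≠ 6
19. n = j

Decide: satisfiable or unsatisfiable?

Unsatisfiable

From constraints 12 and 16: n ≥ j and j ≥ 4, so n ≥ 4. From constraints 9 and 14: n ≤ m and m ≤ 2, so n ≤ 2. But 2 < 4, so no value of n works.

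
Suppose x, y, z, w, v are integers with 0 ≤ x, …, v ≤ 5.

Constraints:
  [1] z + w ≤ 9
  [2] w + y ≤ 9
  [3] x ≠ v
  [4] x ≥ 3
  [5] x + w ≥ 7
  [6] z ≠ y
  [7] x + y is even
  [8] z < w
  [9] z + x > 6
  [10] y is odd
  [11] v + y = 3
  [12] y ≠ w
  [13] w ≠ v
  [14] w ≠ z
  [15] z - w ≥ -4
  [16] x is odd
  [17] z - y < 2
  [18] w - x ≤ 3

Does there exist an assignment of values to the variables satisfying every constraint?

Take x = 5, y = 3, z = 4, w = 5, v = 0. Then constraint 1: z + w = 9; constraint 2: w + y = 8; constraint 5: x + w = 10, and every other listed constraint is also met.

Satisfiable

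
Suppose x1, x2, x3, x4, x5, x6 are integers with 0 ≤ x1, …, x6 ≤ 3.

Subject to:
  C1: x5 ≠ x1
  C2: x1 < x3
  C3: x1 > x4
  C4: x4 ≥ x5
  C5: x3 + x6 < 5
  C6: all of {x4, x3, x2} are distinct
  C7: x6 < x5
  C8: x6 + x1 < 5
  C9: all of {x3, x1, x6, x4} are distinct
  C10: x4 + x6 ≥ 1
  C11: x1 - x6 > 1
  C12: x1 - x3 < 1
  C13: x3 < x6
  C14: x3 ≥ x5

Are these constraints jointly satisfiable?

Unsatisfiable

Constraints 2, 3, 4, 7, and 13 give x3 < x6, x6 < x5, x5 ≤ x4, x4 < x1, x1 < x3. Chaining: x3 < x6 < x5 ≤ x4 < x1 < x3, which forces x3 < x3 — impossible.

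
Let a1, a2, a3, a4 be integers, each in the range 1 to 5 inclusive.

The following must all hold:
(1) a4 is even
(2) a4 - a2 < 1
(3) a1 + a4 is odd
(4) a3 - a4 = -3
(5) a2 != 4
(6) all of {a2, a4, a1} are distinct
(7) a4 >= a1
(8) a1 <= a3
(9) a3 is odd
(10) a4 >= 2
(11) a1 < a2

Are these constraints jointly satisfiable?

Setting (a1, a2, a3, a4) = (1, 5, 1, 4) satisfies everything: constraint 2: a4 - a2 = -1; constraint 4: a3 - a4 = -3, and the others follow.

Satisfiable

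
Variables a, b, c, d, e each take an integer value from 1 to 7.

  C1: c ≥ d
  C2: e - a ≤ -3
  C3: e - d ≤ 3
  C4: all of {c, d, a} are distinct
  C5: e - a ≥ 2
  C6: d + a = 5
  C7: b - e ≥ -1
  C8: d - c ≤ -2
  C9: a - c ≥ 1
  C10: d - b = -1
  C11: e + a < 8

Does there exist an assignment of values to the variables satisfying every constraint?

Constraints 3, 5, 8, and 9 give d − e ≥ -3, e − a ≥ 2, a − c ≥ 1, c − d ≥ 2.
Adding all 4 inequalities: the left sides telescope to 0, and the right sides sum to (-3) + 2 + 1 + 2 = 2. So 0 ≥ 2, which is false.

Unsatisfiable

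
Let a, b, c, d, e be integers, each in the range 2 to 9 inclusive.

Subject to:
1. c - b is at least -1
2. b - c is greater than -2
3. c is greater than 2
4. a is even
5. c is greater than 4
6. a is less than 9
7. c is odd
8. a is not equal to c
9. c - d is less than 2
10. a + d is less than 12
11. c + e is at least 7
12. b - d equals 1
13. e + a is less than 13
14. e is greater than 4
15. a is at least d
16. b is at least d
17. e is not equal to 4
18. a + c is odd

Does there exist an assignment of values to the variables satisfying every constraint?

Take a = 6, b = 6, c = 5, d = 5, e = 5. Then constraint 1: c - b = -1; constraint 2: b - c = 1; constraint 9: c - d = 0, and every other listed constraint is also met.

Satisfiable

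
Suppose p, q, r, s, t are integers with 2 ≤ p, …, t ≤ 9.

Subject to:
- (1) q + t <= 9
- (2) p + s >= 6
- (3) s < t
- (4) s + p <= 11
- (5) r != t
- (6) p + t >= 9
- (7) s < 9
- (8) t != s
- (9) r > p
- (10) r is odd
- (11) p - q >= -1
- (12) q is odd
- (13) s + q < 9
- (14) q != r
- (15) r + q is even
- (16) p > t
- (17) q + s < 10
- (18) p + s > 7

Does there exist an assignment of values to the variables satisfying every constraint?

Setting (p, q, r, s, t) = (5, 5, 7, 3, 4) satisfies everything: constraint 1: q + t = 9; constraint 2: p + s = 8; constraint 4: s + p = 8, and the others follow.

Satisfiable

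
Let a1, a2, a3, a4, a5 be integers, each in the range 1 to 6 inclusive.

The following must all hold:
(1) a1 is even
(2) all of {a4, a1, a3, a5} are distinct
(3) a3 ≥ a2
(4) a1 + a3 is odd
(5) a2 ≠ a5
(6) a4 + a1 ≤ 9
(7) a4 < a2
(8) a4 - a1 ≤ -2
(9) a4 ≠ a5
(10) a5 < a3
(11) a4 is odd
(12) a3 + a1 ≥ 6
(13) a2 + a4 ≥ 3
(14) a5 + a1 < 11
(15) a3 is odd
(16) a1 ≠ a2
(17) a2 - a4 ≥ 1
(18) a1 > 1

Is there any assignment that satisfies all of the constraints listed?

Satisfiable

The assignment a1 = 6, a2 = 3, a3 = 3, a4 = 1, a5 = 2 works:
  constraint 6 holds since a4 + a1 = 7.
  constraint 8 holds since a4 - a1 = -5.
The rest check out directly.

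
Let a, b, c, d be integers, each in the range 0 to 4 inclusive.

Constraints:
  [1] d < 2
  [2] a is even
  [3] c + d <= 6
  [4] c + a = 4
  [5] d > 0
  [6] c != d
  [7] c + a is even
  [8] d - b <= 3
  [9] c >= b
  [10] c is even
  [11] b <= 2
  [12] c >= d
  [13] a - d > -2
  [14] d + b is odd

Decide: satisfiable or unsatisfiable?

Take a = 2, b = 0, c = 2, d = 1. Then constraint 3: c + d = 3; constraint 4: c + a = 4; constraint 8: d - b = 1, and every other listed constraint is also met.

Satisfiable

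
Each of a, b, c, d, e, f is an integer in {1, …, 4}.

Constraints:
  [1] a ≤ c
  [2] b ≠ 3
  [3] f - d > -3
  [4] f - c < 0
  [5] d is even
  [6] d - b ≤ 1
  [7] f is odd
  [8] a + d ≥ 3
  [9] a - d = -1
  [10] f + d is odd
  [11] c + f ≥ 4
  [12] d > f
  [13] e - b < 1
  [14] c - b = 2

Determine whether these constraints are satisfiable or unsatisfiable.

Try a = 1, b = 1, c = 3, d = 2, e = 1, f = 1.
Check constraint 3: f - d = -1; constraint 4: f - c = -2; constraint 6: d - b = 1. The remaining constraints are straightforward to verify.

Satisfiable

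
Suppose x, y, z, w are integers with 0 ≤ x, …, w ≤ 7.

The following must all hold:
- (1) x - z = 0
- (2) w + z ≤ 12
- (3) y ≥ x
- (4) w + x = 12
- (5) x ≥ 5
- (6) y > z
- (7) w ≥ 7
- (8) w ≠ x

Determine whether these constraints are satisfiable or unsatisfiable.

Satisfiable

Try x = 5, y = 6, z = 5, w = 7.
Check constraint 1: x - z = 0; constraint 2: w + z = 12. The remaining constraints are straightforward to verify.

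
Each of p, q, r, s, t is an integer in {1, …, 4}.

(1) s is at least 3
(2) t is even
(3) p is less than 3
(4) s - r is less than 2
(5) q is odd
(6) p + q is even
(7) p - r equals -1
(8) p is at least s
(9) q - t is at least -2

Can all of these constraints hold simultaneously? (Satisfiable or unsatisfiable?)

From constraints 1 and 8: p ≥ s and s ≥ 3, so p ≥ 3. From constraint 3: p ≤ 2. But 2 < 3, so no value of p works.

Unsatisfiable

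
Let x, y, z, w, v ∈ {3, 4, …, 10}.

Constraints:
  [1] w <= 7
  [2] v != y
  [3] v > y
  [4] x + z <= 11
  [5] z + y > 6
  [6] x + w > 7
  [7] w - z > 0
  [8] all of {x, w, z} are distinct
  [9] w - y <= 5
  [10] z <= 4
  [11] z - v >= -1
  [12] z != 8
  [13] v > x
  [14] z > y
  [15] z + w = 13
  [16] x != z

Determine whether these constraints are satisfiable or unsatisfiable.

From constraint 10: z ≤ 4. From constraint 1: w ≤ 7. Hence z + w ≤ 11. But constraint 15 requires z + w = 13, and 13 > 11. Contradiction.

Unsatisfiable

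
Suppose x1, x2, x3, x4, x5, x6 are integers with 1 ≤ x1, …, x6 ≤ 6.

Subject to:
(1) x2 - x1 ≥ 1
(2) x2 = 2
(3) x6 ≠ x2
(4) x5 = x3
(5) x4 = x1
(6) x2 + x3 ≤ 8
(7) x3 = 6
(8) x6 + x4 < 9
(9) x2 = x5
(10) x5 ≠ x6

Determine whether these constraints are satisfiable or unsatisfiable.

Constraint 2 fixes x2 = 2 and constraint 7 fixes x3 = 6. Constraints 4 and 9 give x2 = x5 = x3, so x2 = x3. But 2 ≠ 6 — contradiction.

Unsatisfiable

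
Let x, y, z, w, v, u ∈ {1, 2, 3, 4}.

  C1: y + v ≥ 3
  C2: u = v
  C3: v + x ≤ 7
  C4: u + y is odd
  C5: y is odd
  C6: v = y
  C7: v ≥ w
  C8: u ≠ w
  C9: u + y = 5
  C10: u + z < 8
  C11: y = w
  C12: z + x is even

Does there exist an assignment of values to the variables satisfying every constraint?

From constraints 2, 6, and 11, u = v = y = w, so u = w. But constraint 8 says u ≠ w. Contradiction.

Unsatisfiable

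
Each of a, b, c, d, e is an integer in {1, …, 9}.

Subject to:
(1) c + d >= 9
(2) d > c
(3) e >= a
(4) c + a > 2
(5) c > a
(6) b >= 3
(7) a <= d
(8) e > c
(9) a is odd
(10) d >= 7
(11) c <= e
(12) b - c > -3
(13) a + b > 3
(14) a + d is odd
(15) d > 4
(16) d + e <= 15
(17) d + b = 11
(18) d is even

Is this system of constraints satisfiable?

Satisfiable

Take a = 1, b = 3, c = 3, d = 8, e = 5. Then constraint 1: c + d = 11; constraint 4: c + a = 4; constraint 12: b - c = 0, and every other listed constraint is also met.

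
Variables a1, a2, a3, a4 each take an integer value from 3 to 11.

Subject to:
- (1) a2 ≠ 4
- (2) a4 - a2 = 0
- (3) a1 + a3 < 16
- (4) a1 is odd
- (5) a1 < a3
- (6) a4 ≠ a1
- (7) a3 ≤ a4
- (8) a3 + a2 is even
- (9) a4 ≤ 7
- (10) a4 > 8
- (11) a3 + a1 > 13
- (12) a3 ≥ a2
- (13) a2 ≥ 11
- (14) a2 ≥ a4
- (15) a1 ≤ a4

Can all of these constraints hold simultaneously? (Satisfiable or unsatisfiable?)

Unsatisfiable

From constraints 12 and 13: a3 ≥ a2 and a2 ≥ 11, so a3 ≥ 11. From constraints 7 and 9: a3 ≤ a4 and a4 ≤ 7, so a3 ≤ 7. But 7 < 11, so no value of a3 works.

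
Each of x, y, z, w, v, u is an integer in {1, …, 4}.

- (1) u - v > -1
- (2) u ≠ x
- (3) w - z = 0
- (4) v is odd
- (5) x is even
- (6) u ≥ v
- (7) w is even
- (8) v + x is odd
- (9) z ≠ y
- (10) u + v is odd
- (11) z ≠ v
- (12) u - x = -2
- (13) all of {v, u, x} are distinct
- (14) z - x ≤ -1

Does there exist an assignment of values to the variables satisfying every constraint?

The assignment x = 4, y = 4, z = 2, w = 2, v = 1, u = 2 works:
  constraint 1 holds since u - v = 1.
  constraint 3 holds since w - z = 0.
The rest check out directly.

Satisfiable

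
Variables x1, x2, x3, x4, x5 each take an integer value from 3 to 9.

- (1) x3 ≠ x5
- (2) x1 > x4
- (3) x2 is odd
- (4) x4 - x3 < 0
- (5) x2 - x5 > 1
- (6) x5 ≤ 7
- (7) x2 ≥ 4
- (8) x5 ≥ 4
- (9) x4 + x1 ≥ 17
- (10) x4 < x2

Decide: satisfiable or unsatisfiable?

Satisfiable

Try x1 = 9, x2 = 9, x3 = 9, x4 = 8, x5 = 7.
Check constraint 4: x4 - x3 = -1; constraint 5: x2 - x5 = 2. The remaining constraints are straightforward to verify.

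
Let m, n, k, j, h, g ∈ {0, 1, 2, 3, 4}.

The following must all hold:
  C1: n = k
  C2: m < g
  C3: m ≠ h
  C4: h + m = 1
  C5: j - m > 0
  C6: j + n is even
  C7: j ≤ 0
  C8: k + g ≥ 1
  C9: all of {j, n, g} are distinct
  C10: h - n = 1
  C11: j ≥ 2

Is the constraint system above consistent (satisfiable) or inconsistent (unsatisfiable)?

From constraint 11: j ≥ 2. From constraint 7: j ≤ 0. But 0 < 2, so no value of j works.

Unsatisfiable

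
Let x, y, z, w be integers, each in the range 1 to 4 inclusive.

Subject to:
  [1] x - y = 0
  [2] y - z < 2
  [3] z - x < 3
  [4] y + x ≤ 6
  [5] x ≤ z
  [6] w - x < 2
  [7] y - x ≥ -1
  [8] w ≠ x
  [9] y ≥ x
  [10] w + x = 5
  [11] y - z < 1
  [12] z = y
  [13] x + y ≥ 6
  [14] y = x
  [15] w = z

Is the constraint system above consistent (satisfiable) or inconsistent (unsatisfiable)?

Unsatisfiable

From constraints 12, 14, and 15, w = z = y = x, so w = x. But constraint 8 says w ≠ x. Contradiction.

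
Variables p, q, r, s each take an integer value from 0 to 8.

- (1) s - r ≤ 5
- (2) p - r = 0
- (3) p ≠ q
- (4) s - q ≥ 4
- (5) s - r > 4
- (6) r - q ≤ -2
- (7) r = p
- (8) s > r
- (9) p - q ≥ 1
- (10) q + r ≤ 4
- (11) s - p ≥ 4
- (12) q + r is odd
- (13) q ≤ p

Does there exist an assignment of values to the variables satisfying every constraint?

Constraints 1, 6, 9, and 11 give p − q ≥ 1, q − r ≥ 2, r − s ≥ -5, s − p ≥ 4.
Adding all 4 inequalities: the left sides telescope to 0, and the right sides sum to 1 + 2 + (-5) + 4 = 2. So 0 ≥ 2, which is false.

Unsatisfiable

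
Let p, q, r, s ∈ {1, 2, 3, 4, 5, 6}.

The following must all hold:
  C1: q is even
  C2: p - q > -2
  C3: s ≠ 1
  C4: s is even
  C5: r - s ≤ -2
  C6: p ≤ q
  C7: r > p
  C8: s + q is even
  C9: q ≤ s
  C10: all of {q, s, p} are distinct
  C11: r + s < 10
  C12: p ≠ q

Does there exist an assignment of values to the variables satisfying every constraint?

One satisfying assignment is p = 1, q = 2, r = 2, s = 6.
For the less obvious constraints — constraint 2: p - q = -1; constraint 5: r - s = -4; constraint 11: r + s = 8 — and the others hold by inspection.

Satisfiable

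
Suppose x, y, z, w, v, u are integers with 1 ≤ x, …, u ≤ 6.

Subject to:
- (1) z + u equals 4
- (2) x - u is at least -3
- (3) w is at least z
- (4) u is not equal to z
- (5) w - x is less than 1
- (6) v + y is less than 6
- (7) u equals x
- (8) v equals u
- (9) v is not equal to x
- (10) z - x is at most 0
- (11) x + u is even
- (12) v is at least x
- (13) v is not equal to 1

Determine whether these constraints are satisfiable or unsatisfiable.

Unsatisfiable

From constraints 7 and 8, v = u = x, so v = x. But constraint 9 says v ≠ x. Contradiction.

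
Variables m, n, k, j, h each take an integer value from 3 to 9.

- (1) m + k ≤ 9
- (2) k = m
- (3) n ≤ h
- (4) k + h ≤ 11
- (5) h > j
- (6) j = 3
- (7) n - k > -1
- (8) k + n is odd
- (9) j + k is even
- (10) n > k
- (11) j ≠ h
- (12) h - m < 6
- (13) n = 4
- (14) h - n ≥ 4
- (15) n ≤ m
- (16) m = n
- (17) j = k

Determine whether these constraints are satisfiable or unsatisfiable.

Constraint 6 fixes j = 3 and constraint 13 fixes n = 4. Constraints 2, 16, and 17 give j = k = m = n, so j = n. But 3 ≠ 4 — contradiction.

Unsatisfiable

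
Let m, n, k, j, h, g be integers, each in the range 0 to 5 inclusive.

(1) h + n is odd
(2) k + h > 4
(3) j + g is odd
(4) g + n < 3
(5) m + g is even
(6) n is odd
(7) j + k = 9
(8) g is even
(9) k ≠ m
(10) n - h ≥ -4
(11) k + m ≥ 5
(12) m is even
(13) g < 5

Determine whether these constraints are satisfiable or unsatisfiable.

Satisfiable

Setting (m, n, k, j, h, g) = (2, 1, 4, 5, 2, 0) satisfies everything: constraint 2: k + h = 6; constraint 4: g + n = 1, and the others follow.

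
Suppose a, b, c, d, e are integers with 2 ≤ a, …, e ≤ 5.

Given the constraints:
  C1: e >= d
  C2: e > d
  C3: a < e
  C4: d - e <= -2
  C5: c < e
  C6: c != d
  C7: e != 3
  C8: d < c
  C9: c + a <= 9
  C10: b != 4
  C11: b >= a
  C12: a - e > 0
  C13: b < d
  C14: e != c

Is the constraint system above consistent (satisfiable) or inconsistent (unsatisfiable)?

Constraints 5, 8, 11, 12, and 13 give c < e, e < a, a ≤ b, b < d, d < c. Chaining: c < e < a ≤ b < d < c, which forces c < c — impossible.

Unsatisfiable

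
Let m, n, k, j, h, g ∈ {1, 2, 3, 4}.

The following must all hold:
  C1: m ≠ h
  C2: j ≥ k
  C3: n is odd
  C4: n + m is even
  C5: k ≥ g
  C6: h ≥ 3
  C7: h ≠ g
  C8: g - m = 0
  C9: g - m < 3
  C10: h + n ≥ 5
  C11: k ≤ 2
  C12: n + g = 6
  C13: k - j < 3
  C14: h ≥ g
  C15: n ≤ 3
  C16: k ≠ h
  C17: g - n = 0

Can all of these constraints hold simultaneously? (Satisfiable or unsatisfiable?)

From constraint 15: n ≤ 3. From constraints 5 and 11: g ≤ k ≤ 2. Hence n + g ≤ 5. But constraint 12 requires n + g = 6, and 6 > 5. Contradiction.

Unsatisfiable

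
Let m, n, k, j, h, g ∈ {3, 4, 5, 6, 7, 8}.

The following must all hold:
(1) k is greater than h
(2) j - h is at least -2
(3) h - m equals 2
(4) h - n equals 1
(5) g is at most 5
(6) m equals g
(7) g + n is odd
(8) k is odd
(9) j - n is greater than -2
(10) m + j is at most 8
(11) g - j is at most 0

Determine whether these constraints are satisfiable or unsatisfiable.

Try m = 4, n = 5, k = 7, j = 4, h = 6, g = 4.
Check constraint 2: j - h = -2; constraint 3: h - m = 2; constraint 4: h - n = 1. The remaining constraints are straightforward to verify.

Satisfiable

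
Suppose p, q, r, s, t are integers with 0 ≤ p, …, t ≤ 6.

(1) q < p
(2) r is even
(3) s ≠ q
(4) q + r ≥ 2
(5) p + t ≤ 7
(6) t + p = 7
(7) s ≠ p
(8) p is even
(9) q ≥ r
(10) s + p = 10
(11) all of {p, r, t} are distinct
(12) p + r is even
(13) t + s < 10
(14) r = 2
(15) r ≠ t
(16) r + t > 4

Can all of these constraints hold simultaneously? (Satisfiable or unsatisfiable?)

Try p = 4, q = 3, r = 2, s = 6, t = 3.
Check constraint 4: q + r = 5; constraint 5: p + t = 7. The remaining constraints are straightforward to verify.

Satisfiable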